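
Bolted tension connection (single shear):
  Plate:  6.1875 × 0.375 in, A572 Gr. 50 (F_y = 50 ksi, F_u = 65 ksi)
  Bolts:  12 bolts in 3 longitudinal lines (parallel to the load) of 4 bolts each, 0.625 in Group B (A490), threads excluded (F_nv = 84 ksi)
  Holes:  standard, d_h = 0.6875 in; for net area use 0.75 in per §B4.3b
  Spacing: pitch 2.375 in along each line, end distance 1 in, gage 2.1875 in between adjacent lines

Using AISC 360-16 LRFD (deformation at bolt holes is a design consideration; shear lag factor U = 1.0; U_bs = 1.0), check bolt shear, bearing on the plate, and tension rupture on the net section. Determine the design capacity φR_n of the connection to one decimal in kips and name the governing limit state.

72.0 kips (net-section rupture governs)

Bolt shear: A_b = π(0.625)²/4 = 0.3068 in². φR_n = 0.75 × 84 × 0.3068 × 12 × 1 = 231.9 kips.
Bearing (0.375 in plate, F_u = 65 ksi): end bolts L_c = 1 − 0.6875/2 = 0.65625, R_n = min(1.2×0.65625×0.375×65, 2.4×0.625×0.375×65) = 19.195 kips/bolt; interior L_c = 2.375 − 0.6875 = 1.6875, R_n = 36.563 kips/bolt. φR_n = 0.75 × (3×19.195 + 9×36.563) = 290.0 kips.
Tension rupture (net): A_n = (6.1875 − 3×0.75)×0.375 = 1.4766 in² (U = 1.0, A_e = A_n). φR_n = 0.75 × 65 × 1.4766 = 72.0 kips.
Governing: min(231.9, 290.0, 72.0) = 72.0 kips → net-section rupture.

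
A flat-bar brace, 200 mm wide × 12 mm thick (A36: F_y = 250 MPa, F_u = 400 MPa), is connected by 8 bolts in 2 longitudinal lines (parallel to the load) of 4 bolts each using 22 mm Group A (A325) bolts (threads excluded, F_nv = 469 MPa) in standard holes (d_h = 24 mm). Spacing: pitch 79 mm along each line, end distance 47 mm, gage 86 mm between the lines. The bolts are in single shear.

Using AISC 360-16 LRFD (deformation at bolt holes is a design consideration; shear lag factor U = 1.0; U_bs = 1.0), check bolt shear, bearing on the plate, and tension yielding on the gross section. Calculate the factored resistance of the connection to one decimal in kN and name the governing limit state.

540.0 kN (gross-section yield governs)

Bolt shear: A_b = π(22)²/4 = 380.13 mm². φR_n = 0.75 × 469 × 380.13 × 8 × 1 = 1069.7 kN.
Bearing (12 mm plate, F_u = 400 MPa): end bolts L_c = 47 − 24/2 = 35, R_n = min(1.2×35×12×400, 2.4×22×12×400) = 201.6 kN/bolt; interior L_c = 79 − 24 = 55, R_n = 253.44 kN/bolt. φR_n = 0.75 × (2×201.6 + 6×253.44) = 1442.9 kN.
Tension yield (gross): A_g = 200×12 = 2400 mm². φR_n = 0.90 × 250 × 2400 = 540.0 kN.
Governing: min(1069.7, 1442.9, 540.0) = 540.0 kN → gross-section yield.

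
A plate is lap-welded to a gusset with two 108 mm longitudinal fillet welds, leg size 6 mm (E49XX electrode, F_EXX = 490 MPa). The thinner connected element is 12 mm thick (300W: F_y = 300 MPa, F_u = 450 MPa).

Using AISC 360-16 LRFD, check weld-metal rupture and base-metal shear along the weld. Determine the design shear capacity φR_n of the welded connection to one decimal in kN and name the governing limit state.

Weld metal: throat = 0.707×6 = 4.242 mm, L = 2×108 = 216 mm. φR_n = 0.75 × 0.6 × 490 × 4.242 × 216 = 202.0 kN.
Base metal shear (12 mm plate): yield φR_n = 1.0×0.6×300×12×216 = 466.6 kN; rupture φR_n = 0.75×0.6×450×12×216 = 524.9 kN; take 466.6 kN (yield).
Governing: min(202.0, 466.6) = 202.0 kN → weld metal.

202.0 kN (weld metal governs)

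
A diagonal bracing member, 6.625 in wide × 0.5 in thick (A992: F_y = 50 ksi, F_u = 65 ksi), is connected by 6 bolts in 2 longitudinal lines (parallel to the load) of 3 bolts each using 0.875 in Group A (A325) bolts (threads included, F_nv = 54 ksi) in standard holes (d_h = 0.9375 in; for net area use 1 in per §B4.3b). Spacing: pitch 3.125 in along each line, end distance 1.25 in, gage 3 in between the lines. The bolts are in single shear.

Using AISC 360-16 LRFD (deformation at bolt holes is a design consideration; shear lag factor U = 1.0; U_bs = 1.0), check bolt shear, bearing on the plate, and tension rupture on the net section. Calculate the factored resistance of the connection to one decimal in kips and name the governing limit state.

Bolt shear: A_b = π(0.875)²/4 = 0.60132 in². φR_n = 0.75 × 54 × 0.60132 × 6 × 1 = 146.1 kips.
Bearing (0.5 in plate, F_u = 65 ksi): end bolts L_c = 1.25 − 0.9375/2 = 0.78125, R_n = min(1.2×0.78125×0.5×65, 2.4×0.875×0.5×65) = 30.469 kips/bolt; interior L_c = 3.125 − 0.9375 = 2.1875, R_n = 68.25 kips/bolt. φR_n = 0.75 × (2×30.469 + 4×68.25) = 250.5 kips.
Tension rupture (net): A_n = (6.625 − 2×1)×0.5 = 2.3125 in² (U = 1.0, A_e = A_n). φR_n = 0.75 × 65 × 2.3125 = 112.7 kips.
Governing: min(146.1, 250.5, 112.7) = 112.7 kips → net-section rupture.

112.7 kips (net-section rupture governs)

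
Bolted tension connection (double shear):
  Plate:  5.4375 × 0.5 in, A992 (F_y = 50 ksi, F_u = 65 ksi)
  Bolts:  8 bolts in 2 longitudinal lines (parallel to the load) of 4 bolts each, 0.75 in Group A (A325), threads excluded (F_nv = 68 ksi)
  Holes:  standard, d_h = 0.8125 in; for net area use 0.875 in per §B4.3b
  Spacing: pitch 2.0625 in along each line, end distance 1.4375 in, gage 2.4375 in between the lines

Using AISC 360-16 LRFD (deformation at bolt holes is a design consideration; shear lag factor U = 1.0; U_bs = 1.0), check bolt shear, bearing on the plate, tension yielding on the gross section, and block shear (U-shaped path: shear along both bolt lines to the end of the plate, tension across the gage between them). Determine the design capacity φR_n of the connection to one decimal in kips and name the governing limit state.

122.3 kips (gross-section yield governs)

Bolt shear: A_b = π(0.75)²/4 = 0.44179 in². φR_n = 0.75 × 68 × 0.44179 × 8 × 2 = 360.5 kips.
Bearing (0.5 in plate, F_u = 65 ksi): end bolts L_c = 1.4375 − 0.8125/2 = 1.03125, R_n = min(1.2×1.03125×0.5×65, 2.4×0.75×0.5×65) = 40.219 kips/bolt; interior L_c = 2.0625 − 0.8125 = 1.25, R_n = 48.75 kips/bolt. φR_n = 0.75 × (2×40.219 + 6×48.75) = 279.7 kips.
Tension yield (gross): A_g = 5.4375×0.5 = 2.7188 in². φR_n = 0.90 × 50 × 2.7188 = 122.3 kips.
Block shear: shear path 2×[1.4375+3×2.0625] = 2×7.625 in, A_gv = 7.625, A_nv = 2×(7.625 − 3.5×0.875)×0.5 = 4.5625 in²; tension across gage: (2.4375 − 1×0.875)×0.5 = 0.78125 in². R_n = min(0.6×65×4.5625, 0.6×50×7.625) + 1.0×65×0.78125 = min(177.94, 228.75) + 50.781 = 228.72 kips. φR_n = 0.75 × 228.72 = 171.5 kips.
Governing: min(360.5, 279.7, 122.3, 171.5) = 122.3 kips → gross-section yield.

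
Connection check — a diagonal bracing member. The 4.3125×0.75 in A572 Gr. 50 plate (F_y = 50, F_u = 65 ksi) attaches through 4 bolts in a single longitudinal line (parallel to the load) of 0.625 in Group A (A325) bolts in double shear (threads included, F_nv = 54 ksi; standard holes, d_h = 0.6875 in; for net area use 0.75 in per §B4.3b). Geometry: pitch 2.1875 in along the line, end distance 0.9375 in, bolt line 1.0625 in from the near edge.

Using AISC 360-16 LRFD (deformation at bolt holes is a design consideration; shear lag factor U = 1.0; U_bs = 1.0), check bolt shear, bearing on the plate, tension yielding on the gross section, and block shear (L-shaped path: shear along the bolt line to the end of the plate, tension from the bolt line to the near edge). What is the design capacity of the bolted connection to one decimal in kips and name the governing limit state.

99.4 kips (bolt shear governs)

Bolt shear: A_b = π(0.625)²/4 = 0.3068 in². φR_n = 0.75 × 54 × 0.3068 × 4 × 2 = 99.4 kips.
Bearing (0.75 in plate, F_u = 65 ksi): end bolts L_c = 0.9375 − 0.6875/2 = 0.59375, R_n = min(1.2×0.59375×0.75×65, 2.4×0.625×0.75×65) = 34.734 kips/bolt; interior L_c = 2.1875 − 0.6875 = 1.5, R_n = 73.125 kips/bolt. φR_n = 0.75 × (1×34.734 + 3×73.125) = 190.6 kips.
Tension yield (gross): A_g = 4.3125×0.75 = 3.2344 in². φR_n = 0.90 × 50 × 3.2344 = 145.5 kips.
Block shear: shear path 1×[0.9375+3×2.1875] = 1×7.5 in, A_gv = 5.625, A_nv = 1×(7.5 − 3.5×0.75)×0.75 = 3.6563 in²; tension to near edge: (1.0625 − 0.5×0.75)×0.75 = 0.51563 in². R_n = min(0.6×65×3.6563, 0.6×50×5.625) + 1.0×65×0.51563 = min(142.6, 168.75) + 33.516 = 176.12 kips. φR_n = 0.75 × 176.12 = 132.1 kips.
Governing: min(99.4, 190.6, 145.5, 132.1) = 99.4 kips → bolt shear.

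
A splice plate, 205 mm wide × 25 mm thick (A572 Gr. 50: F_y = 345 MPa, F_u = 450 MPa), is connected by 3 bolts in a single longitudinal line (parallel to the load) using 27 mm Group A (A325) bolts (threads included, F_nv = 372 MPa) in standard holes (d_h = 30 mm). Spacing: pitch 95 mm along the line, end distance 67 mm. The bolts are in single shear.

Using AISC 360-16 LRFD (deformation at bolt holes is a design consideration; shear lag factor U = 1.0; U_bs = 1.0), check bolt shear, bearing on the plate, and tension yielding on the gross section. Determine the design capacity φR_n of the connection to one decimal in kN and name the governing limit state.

479.2 kN (bolt shear governs)

Bolt shear: A_b = π(27)²/4 = 572.56 mm². φR_n = 0.75 × 372 × 572.56 × 3 × 1 = 479.2 kN.
Bearing (25 mm plate, F_u = 450 MPa): end bolts L_c = 67 − 30/2 = 52, R_n = min(1.2×52×25×450, 2.4×27×25×450) = 702 kN/bolt; interior L_c = 95 − 30 = 65, R_n = 729 kN/bolt. φR_n = 0.75 × (1×702 + 2×729) = 1620.0 kN.
Tension yield (gross): A_g = 205×25 = 5125 mm². φR_n = 0.90 × 345 × 5125 = 1591.3 kN.
Governing: min(479.2, 1620.0, 1591.3) = 479.2 kN → bolt shear.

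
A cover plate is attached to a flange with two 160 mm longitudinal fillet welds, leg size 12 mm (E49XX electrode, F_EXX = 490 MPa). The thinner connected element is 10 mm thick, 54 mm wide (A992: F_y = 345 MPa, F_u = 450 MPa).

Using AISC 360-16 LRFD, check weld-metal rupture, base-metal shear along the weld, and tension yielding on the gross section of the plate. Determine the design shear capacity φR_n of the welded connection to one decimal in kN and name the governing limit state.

167.7 kN (gross-section yield governs)

Weld metal: throat = 0.707×12 = 8.484 mm, L = 2×160 = 320 mm. φR_n = 0.75 × 0.6 × 490 × 8.484 × 320 = 598.6 kN.
Base metal shear (10 mm plate): yield φR_n = 1.0×0.6×345×10×320 = 662.4 kN; rupture φR_n = 0.75×0.6×450×10×320 = 648.0 kN; take 648.0 kN (rupture).
Tension yield (gross): A_g = 54×10 = 540 mm². φR_n = 0.90 × 345 × 540 = 167.7 kN.
Governing: min(598.6, 648.0, 167.7) = 167.7 kN → gross-section yield.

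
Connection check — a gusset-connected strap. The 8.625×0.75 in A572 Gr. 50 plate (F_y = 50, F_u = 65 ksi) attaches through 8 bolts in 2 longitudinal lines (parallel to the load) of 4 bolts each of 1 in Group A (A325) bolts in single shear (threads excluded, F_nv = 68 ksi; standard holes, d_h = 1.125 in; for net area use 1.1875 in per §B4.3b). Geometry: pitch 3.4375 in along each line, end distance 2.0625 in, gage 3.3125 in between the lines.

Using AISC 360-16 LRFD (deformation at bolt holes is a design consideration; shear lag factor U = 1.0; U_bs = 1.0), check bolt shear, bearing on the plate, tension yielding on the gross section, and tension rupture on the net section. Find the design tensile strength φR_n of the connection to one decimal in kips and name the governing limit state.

228.5 kips (net-section rupture governs)

Bolt shear: A_b = π(1)²/4 = 0.7854 in². φR_n = 0.75 × 68 × 0.7854 × 8 × 1 = 320.4 kips.
Bearing (0.75 in plate, F_u = 65 ksi): end bolts L_c = 2.0625 − 1.125/2 = 1.5, R_n = min(1.2×1.5×0.75×65, 2.4×1×0.75×65) = 87.75 kips/bolt; interior L_c = 3.4375 − 1.125 = 2.3125, R_n = 117 kips/bolt. φR_n = 0.75 × (2×87.75 + 6×117) = 658.1 kips.
Tension yield (gross): A_g = 8.625×0.75 = 6.4688 in². φR_n = 0.90 × 50 × 6.4688 = 291.1 kips.
Tension rupture (net): A_n = (8.625 − 2×1.1875)×0.75 = 4.6875 in² (U = 1.0, A_e = A_n). φR_n = 0.75 × 65 × 4.6875 = 228.5 kips.
Governing: min(320.4, 658.1, 291.1, 228.5) = 228.5 kips → net-section rupture.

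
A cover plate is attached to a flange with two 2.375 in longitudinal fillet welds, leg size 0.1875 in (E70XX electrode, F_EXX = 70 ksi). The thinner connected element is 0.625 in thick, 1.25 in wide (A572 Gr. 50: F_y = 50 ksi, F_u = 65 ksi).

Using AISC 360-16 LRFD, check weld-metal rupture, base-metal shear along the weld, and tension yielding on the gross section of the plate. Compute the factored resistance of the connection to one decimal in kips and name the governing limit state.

Weld metal: throat = 0.707×0.1875 = 0.13256 in, L = 2×2.375 = 4.75 in. φR_n = 0.75 × 0.6 × 70 × 0.13256 × 4.75 = 19.8 kips.
Base metal shear (0.625 in plate): yield φR_n = 1.0×0.6×50×0.625×4.75 = 89.1 kips; rupture φR_n = 0.75×0.6×65×0.625×4.75 = 86.8 kips; take 86.8 kips (rupture).
Tension yield (gross): A_g = 1.25×0.625 = 0.78125 in². φR_n = 0.90 × 50 × 0.78125 = 35.2 kips.
Governing: min(19.8, 86.8, 35.2) = 19.8 kips → weld metal.

19.8 kips (weld metal governs)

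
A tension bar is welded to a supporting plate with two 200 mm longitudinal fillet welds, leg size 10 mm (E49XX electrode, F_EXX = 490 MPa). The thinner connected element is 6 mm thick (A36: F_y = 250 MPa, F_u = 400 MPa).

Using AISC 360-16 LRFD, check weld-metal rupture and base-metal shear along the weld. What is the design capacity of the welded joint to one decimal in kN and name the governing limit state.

360.0 kN (base-metal shear governs)

Weld metal: throat = 0.707×10 = 7.07 mm, L = 2×200 = 400 mm. φR_n = 0.75 × 0.6 × 490 × 7.07 × 400 = 623.6 kN.
Base metal shear (6 mm plate): yield φR_n = 1.0×0.6×250×6×400 = 360.0 kN; rupture φR_n = 0.75×0.6×400×6×400 = 432.0 kN; take 360.0 kN (yield).
Governing: min(623.6, 360.0) = 360.0 kN → base-metal shear.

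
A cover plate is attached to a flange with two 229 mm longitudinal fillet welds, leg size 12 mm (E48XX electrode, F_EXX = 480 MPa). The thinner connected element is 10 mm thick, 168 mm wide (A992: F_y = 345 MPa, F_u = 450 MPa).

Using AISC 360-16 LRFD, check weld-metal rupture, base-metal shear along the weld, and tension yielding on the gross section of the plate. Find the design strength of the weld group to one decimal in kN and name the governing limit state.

Weld metal: throat = 0.707×12 = 8.484 mm, L = 2×229 = 458 mm. φR_n = 0.75 × 0.6 × 480 × 8.484 × 458 = 839.3 kN.
Base metal shear (10 mm plate): yield φR_n = 1.0×0.6×345×10×458 = 948.1 kN; rupture φR_n = 0.75×0.6×450×10×458 = 927.5 kN; take 927.5 kN (rupture).
Tension yield (gross): A_g = 168×10 = 1680 mm². φR_n = 0.90 × 345 × 1680 = 521.6 kN.
Governing: min(839.3, 927.5, 521.6) = 521.6 kN → gross-section yield.

521.6 kN (gross-section yield governs)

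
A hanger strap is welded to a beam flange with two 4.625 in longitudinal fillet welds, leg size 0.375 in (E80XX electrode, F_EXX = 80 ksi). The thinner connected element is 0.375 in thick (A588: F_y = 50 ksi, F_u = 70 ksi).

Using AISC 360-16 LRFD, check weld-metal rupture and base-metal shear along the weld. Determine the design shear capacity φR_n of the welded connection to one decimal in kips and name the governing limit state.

88.3 kips (weld metal governs)

Weld metal: throat = 0.707×0.375 = 0.26513 in, L = 2×4.625 = 9.25 in. φR_n = 0.75 × 0.6 × 80 × 0.26513 × 9.25 = 88.3 kips.
Base metal shear (0.375 in plate): yield φR_n = 1.0×0.6×50×0.375×9.25 = 104.1 kips; rupture φR_n = 0.75×0.6×70×0.375×9.25 = 109.3 kips; take 104.1 kips (yield).
Governing: min(88.3, 104.1) = 88.3 kips → weld metal.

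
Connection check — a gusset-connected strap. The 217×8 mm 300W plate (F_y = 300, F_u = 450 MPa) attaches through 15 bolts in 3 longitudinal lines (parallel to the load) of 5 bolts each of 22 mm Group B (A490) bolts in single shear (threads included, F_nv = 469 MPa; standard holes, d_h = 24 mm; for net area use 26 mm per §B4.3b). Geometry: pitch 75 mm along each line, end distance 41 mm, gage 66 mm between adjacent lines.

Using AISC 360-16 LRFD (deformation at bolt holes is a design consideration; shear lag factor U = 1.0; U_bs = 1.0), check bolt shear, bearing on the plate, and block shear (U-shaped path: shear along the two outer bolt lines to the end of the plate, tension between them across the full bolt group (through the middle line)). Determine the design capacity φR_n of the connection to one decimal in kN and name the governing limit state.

941.8 kN (block shear governs)

Bolt shear: A_b = π(22)²/4 = 380.13 mm². φR_n = 0.75 × 469 × 380.13 × 15 × 1 = 2005.7 kN.
Bearing (8 mm plate, F_u = 450 MPa): end bolts L_c = 41 − 24/2 = 29, R_n = min(1.2×29×8×450, 2.4×22×8×450) = 125.28 kN/bolt; interior L_c = 75 − 24 = 51, R_n = 190.08 kN/bolt. φR_n = 0.75 × (3×125.28 + 12×190.08) = 1992.6 kN.
Block shear: shear path 2×[41+4×75] = 2×341 mm, A_gv = 5456, A_nv = 2×(341 − 4.5×26)×8 = 3584 mm²; tension across gage: (132 − 2×26)×8 = 640 mm². R_n = min(0.6×450×3584, 0.6×300×5456) + 1.0×450×640 = min(967.68, 982.08) + 288 = 1255.7 kN. φR_n = 0.75 × 1255.7 = 941.8 kN.
Governing: min(2005.7, 1992.6, 941.8) = 941.8 kN → block shear.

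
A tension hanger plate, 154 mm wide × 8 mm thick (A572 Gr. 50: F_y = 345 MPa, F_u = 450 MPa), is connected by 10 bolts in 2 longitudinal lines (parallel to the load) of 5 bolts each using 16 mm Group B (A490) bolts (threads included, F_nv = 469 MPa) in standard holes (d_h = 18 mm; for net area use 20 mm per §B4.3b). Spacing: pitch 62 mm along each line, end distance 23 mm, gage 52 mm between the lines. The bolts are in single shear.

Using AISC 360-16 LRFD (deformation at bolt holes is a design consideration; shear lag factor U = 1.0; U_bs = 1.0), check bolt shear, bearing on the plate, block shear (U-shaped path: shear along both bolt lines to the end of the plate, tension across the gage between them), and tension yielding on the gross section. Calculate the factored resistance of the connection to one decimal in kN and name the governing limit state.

382.5 kN (gross-section yield governs)

Bolt shear: A_b = π(16)²/4 = 201.06 mm². φR_n = 0.75 × 469 × 201.06 × 10 × 1 = 707.2 kN.
Bearing (8 mm plate, F_u = 450 MPa): end bolts L_c = 23 − 18/2 = 14, R_n = min(1.2×14×8×450, 2.4×16×8×450) = 60.48 kN/bolt; interior L_c = 62 − 18 = 44, R_n = 138.24 kN/bolt. φR_n = 0.75 × (2×60.48 + 8×138.24) = 920.2 kN.
Block shear: shear path 2×[23+4×62] = 2×271 mm, A_gv = 4336, A_nv = 2×(271 − 4.5×20)×8 = 2896 mm²; tension across gage: (52 − 1×20)×8 = 256 mm². R_n = min(0.6×450×2896, 0.6×345×4336) + 1.0×450×256 = min(781.92, 897.55) + 115.2 = 897.12 kN. φR_n = 0.75 × 897.12 = 672.8 kN.
Tension yield (gross): A_g = 154×8 = 1232 mm². φR_n = 0.90 × 345 × 1232 = 382.5 kN.
Governing: min(707.2, 920.2, 672.8, 382.5) = 382.5 kN → gross-section yield.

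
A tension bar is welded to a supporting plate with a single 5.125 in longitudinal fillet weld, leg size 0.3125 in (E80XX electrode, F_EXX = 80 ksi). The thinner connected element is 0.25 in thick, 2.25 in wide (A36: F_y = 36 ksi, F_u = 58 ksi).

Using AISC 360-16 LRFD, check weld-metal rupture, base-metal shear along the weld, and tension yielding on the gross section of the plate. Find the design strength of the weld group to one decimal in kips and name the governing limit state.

18.2 kips (gross-section yield governs)

Weld metal: throat = 0.707×0.3125 = 0.22094 in, L = 5.125 in. φR_n = 0.75 × 0.6 × 80 × 0.22094 × 5.125 = 40.8 kips.
Base metal shear (0.25 in plate): yield φR_n = 1.0×0.6×36×0.25×5.125 = 27.7 kips; rupture φR_n = 0.75×0.6×58×0.25×5.125 = 33.4 kips; take 27.7 kips (yield).
Tension yield (gross): A_g = 2.25×0.25 = 0.5625 in². φR_n = 0.90 × 36 × 0.5625 = 18.2 kips.
Governing: min(40.8, 27.7, 18.2) = 18.2 kips → gross-section yield.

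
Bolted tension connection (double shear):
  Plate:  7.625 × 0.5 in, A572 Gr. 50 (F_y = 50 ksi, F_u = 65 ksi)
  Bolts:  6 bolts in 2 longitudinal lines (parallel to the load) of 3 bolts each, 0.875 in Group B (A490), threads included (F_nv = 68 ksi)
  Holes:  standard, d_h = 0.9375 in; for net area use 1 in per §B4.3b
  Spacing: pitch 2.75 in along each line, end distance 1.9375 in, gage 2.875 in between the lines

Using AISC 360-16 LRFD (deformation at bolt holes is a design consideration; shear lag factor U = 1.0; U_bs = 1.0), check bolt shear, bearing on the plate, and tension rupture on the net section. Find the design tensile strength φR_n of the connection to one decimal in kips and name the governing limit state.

137.1 kips (net-section rupture governs)

Bolt shear: A_b = π(0.875)²/4 = 0.60132 in². φR_n = 0.75 × 68 × 0.60132 × 6 × 2 = 368.0 kips.
Bearing (0.5 in plate, F_u = 65 ksi): end bolts L_c = 1.9375 − 0.9375/2 = 1.46875, R_n = min(1.2×1.46875×0.5×65, 2.4×0.875×0.5×65) = 57.281 kips/bolt; interior L_c = 2.75 − 0.9375 = 1.8125, R_n = 68.25 kips/bolt. φR_n = 0.75 × (2×57.281 + 4×68.25) = 290.7 kips.
Tension rupture (net): A_n = (7.625 − 2×1)×0.5 = 2.8125 in² (U = 1.0, A_e = A_n). φR_n = 0.75 × 65 × 2.8125 = 137.1 kips.
Governing: min(368.0, 290.7, 137.1) = 137.1 kips → net-section rupture.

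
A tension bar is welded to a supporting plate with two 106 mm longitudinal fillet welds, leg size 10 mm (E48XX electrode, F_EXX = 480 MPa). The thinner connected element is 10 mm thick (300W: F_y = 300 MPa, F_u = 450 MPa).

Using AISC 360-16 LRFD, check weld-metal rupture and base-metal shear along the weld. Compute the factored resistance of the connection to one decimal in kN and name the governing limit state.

Weld metal: throat = 0.707×10 = 7.07 mm, L = 2×106 = 212 mm. φR_n = 0.75 × 0.6 × 480 × 7.07 × 212 = 323.7 kN.
Base metal shear (10 mm plate): yield φR_n = 1.0×0.6×300×10×212 = 381.6 kN; rupture φR_n = 0.75×0.6×450×10×212 = 429.3 kN; take 381.6 kN (yield).
Governing: min(323.7, 381.6) = 323.7 kN → weld metal.

323.7 kN (weld metal governs)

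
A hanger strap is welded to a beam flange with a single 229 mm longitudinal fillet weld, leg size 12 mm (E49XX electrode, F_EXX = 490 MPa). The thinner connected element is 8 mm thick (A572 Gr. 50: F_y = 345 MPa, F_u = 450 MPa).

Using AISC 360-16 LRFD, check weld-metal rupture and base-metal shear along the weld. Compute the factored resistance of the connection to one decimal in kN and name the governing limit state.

Weld metal: throat = 0.707×12 = 8.484 mm, L = 229 mm. φR_n = 0.75 × 0.6 × 490 × 8.484 × 229 = 428.4 kN.
Base metal shear (8 mm plate): yield φR_n = 1.0×0.6×345×8×229 = 379.2 kN; rupture φR_n = 0.75×0.6×450×8×229 = 371.0 kN; take 371.0 kN (rupture).
Governing: min(428.4, 371.0) = 371.0 kN → base-metal shear.

371.0 kN (base-metal shear governs)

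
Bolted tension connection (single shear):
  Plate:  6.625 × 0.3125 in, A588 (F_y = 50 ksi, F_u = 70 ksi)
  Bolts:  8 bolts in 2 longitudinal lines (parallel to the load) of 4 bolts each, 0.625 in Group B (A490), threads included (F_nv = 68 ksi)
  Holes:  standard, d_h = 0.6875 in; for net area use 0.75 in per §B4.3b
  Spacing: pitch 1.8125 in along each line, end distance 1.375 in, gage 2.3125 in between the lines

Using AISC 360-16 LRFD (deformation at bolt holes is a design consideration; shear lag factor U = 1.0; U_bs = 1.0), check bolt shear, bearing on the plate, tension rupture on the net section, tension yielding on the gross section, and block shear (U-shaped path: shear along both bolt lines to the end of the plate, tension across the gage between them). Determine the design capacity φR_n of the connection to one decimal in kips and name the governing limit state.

84.1 kips (net-section rupture governs)

Bolt shear: A_b = π(0.625)²/4 = 0.3068 in². φR_n = 0.75 × 68 × 0.3068 × 8 × 1 = 125.2 kips.
Bearing (0.3125 in plate, F_u = 70 ksi): end bolts L_c = 1.375 − 0.6875/2 = 1.03125, R_n = min(1.2×1.03125×0.3125×70, 2.4×0.625×0.3125×70) = 27.07 kips/bolt; interior L_c = 1.8125 − 0.6875 = 1.125, R_n = 29.531 kips/bolt. φR_n = 0.75 × (2×27.07 + 6×29.531) = 173.5 kips.
Tension rupture (net): A_n = (6.625 − 2×0.75)×0.3125 = 1.6016 in² (U = 1.0, A_e = A_n). φR_n = 0.75 × 70 × 1.6016 = 84.1 kips.
Tension yield (gross): A_g = 6.625×0.3125 = 2.0703 in². φR_n = 0.90 × 50 × 2.0703 = 93.2 kips.
Block shear: shear path 2×[1.375+3×1.8125] = 2×6.8125 in, A_gv = 4.2578, A_nv = 2×(6.8125 − 3.5×0.75)×0.3125 = 2.6172 in²; tension across gage: (2.3125 − 1×0.75)×0.3125 = 0.48828 in². R_n = min(0.6×70×2.6172, 0.6×50×4.2578) + 1.0×70×0.48828 = min(109.92, 127.73) + 34.18 = 144.1 kips. φR_n = 0.75 × 144.1 = 108.1 kips.
Governing: min(125.2, 173.5, 84.1, 93.2, 108.1) = 84.1 kips → net-section rupture.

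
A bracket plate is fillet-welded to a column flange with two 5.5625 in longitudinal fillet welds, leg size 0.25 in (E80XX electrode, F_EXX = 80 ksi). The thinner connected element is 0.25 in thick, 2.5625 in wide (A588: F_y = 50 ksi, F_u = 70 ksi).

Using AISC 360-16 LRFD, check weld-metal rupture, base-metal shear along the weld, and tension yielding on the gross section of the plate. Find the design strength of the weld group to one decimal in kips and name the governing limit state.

Weld metal: throat = 0.707×0.25 = 0.17675 in, L = 2×5.5625 = 11.125 in. φR_n = 0.75 × 0.6 × 80 × 0.17675 × 11.125 = 70.8 kips.
Base metal shear (0.25 in plate): yield φR_n = 1.0×0.6×50×0.25×11.125 = 83.4 kips; rupture φR_n = 0.75×0.6×70×0.25×11.125 = 87.6 kips; take 83.4 kips (yield).
Tension yield (gross): A_g = 2.5625×0.25 = 0.64063 in². φR_n = 0.90 × 50 × 0.64063 = 28.8 kips.
Governing: min(70.8, 83.4, 28.8) = 28.8 kips → gross-section yield.

28.8 kips (gross-section yield governs)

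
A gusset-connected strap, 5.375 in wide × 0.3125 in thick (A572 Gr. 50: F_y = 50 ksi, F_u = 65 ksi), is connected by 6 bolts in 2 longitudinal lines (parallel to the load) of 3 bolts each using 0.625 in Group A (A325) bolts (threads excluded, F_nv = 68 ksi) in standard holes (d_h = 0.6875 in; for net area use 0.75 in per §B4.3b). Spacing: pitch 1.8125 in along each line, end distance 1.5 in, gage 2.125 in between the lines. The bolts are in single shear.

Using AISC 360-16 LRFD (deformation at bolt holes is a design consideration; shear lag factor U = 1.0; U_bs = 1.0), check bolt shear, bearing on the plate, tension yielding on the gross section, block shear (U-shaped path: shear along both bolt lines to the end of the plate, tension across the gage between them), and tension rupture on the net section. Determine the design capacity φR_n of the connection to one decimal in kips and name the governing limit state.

59.0 kips (net-section rupture governs)

Bolt shear: A_b = π(0.625)²/4 = 0.3068 in². φR_n = 0.75 × 68 × 0.3068 × 6 × 1 = 93.9 kips.
Bearing (0.3125 in plate, F_u = 65 ksi): end bolts L_c = 1.5 − 0.6875/2 = 1.15625, R_n = min(1.2×1.15625×0.3125×65, 2.4×0.625×0.3125×65) = 28.184 kips/bolt; interior L_c = 1.8125 − 0.6875 = 1.125, R_n = 27.422 kips/bolt. φR_n = 0.75 × (2×28.184 + 4×27.422) = 124.5 kips.
Tension yield (gross): A_g = 5.375×0.3125 = 1.6797 in². φR_n = 0.90 × 50 × 1.6797 = 75.6 kips.
Block shear: shear path 2×[1.5+2×1.8125] = 2×5.125 in, A_gv = 3.2031, A_nv = 2×(5.125 − 2.5×0.75)×0.3125 = 2.0313 in²; tension across gage: (2.125 − 1×0.75)×0.3125 = 0.42969 in². R_n = min(0.6×65×2.0313, 0.6×50×3.2031) + 1.0×65×0.42969 = min(79.221, 96.093) + 27.93 = 107.15 kips. φR_n = 0.75 × 107.15 = 80.4 kips.
Tension rupture (net): A_n = (5.375 − 2×0.75)×0.3125 = 1.2109 in² (U = 1.0, A_e = A_n). φR_n = 0.75 × 65 × 1.2109 = 59.0 kips.
Governing: min(93.9, 124.5, 75.6, 80.4, 59.0) = 59.0 kips → net-section rupture.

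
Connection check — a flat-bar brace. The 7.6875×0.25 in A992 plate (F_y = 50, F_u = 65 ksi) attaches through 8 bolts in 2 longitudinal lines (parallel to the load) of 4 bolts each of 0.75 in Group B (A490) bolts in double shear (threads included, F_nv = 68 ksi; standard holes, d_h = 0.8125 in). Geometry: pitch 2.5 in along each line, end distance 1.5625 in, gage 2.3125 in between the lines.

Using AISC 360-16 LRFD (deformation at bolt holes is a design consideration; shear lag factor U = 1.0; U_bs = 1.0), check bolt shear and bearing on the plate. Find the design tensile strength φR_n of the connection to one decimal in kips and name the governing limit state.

Bolt shear: A_b = π(0.75)²/4 = 0.44179 in². φR_n = 0.75 × 68 × 0.44179 × 8 × 2 = 360.5 kips.
Bearing (0.25 in plate, F_u = 65 ksi): end bolts L_c = 1.5625 − 0.8125/2 = 1.15625, R_n = min(1.2×1.15625×0.25×65, 2.4×0.75×0.25×65) = 22.547 kips/bolt; interior L_c = 2.5 − 0.8125 = 1.6875, R_n = 29.25 kips/bolt. φR_n = 0.75 × (2×22.547 + 6×29.25) = 165.4 kips.
Governing: min(360.5, 165.4) = 165.4 kips → bearing.

165.4 kips (bearing governs)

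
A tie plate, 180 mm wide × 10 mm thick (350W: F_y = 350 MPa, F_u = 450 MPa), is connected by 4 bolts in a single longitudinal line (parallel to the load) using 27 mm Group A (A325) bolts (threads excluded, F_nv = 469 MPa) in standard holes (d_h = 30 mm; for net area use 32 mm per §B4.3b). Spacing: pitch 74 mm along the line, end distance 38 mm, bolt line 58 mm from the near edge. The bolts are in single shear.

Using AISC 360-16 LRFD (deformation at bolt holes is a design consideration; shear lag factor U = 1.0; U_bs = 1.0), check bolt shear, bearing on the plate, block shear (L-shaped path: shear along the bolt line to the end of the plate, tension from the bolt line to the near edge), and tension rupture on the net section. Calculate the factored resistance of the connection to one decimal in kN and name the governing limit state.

441.5 kN (block shear governs)

Bolt shear: A_b = π(27)²/4 = 572.56 mm². φR_n = 0.75 × 469 × 572.56 × 4 × 1 = 805.6 kN.
Bearing (10 mm plate, F_u = 450 MPa): end bolts L_c = 38 − 30/2 = 23, R_n = min(1.2×23×10×450, 2.4×27×10×450) = 124.2 kN/bolt; interior L_c = 74 − 30 = 44, R_n = 237.6 kN/bolt. φR_n = 0.75 × (1×124.2 + 3×237.6) = 627.8 kN.
Block shear: shear path 1×[38+3×74] = 1×260 mm, A_gv = 2600, A_nv = 1×(260 − 3.5×32)×10 = 1480 mm²; tension to near edge: (58 − 0.5×32)×10 = 420 mm². R_n = min(0.6×450×1480, 0.6×350×2600) + 1.0×450×420 = min(399.6, 546) + 189 = 588.6 kN. φR_n = 0.75 × 588.6 = 441.5 kN.
Tension rupture (net): A_n = (180 − 1×32)×10 = 1480 mm² (U = 1.0, A_e = A_n). φR_n = 0.75 × 450 × 1480 = 499.5 kN.
Governing: min(805.6, 627.8, 441.5, 499.5) = 441.5 kN → block shear.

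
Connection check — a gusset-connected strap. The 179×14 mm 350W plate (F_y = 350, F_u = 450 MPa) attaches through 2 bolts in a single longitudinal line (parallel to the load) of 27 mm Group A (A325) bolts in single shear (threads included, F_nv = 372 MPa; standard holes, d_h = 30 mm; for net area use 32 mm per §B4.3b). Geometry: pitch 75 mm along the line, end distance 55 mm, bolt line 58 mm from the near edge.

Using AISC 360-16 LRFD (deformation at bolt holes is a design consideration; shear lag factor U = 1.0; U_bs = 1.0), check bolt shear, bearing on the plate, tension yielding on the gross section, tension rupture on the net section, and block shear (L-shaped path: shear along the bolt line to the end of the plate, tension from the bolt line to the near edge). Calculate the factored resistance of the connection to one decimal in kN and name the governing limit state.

Bolt shear: A_b = π(27)²/4 = 572.56 mm². φR_n = 0.75 × 372 × 572.56 × 2 × 1 = 319.5 kN.
Bearing (14 mm plate, F_u = 450 MPa): end bolts L_c = 55 − 30/2 = 40, R_n = min(1.2×40×14×450, 2.4×27×14×450) = 302.4 kN/bolt; interior L_c = 75 − 30 = 45, R_n = 340.2 kN/bolt. φR_n = 0.75 × (1×302.4 + 1×340.2) = 482.0 kN.
Tension yield (gross): A_g = 179×14 = 2506 mm². φR_n = 0.90 × 350 × 2506 = 789.4 kN.
Tension rupture (net): A_n = (179 − 1×32)×14 = 2058 mm² (U = 1.0, A_e = A_n). φR_n = 0.75 × 450 × 2058 = 694.6 kN.
Block shear: shear path 1×[55+1×75] = 1×130 mm, A_gv = 1820, A_nv = 1×(130 − 1.5×32)×14 = 1148 mm²; tension to near edge: (58 − 0.5×32)×14 = 588 mm². R_n = min(0.6×450×1148, 0.6×350×1820) + 1.0×450×588 = min(309.96, 382.2) + 264.6 = 574.56 kN. φR_n = 0.75 × 574.56 = 430.9 kN.
Governing: min(319.5, 482.0, 789.4, 694.6, 430.9) = 319.5 kN → bolt shear.

319.5 kN (bolt shear governs)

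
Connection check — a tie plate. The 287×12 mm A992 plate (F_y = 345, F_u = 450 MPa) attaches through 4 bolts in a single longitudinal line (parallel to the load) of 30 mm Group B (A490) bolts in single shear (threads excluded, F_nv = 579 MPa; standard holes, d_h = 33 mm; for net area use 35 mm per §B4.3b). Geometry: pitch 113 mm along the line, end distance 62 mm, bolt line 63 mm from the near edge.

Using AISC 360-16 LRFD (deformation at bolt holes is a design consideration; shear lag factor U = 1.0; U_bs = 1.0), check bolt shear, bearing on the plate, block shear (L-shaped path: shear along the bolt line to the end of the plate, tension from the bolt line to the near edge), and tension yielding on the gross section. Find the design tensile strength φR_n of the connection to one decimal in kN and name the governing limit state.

Bolt shear: A_b = π(30)²/4 = 706.86 mm². φR_n = 0.75 × 579 × 706.86 × 4 × 1 = 1227.8 kN.
Bearing (12 mm plate, F_u = 450 MPa): end bolts L_c = 62 − 33/2 = 45.5, R_n = min(1.2×45.5×12×450, 2.4×30×12×450) = 294.84 kN/bolt; interior L_c = 113 − 33 = 80, R_n = 388.8 kN/bolt. φR_n = 0.75 × (1×294.84 + 3×388.8) = 1095.9 kN.
Block shear: shear path 1×[62+3×113] = 1×401 mm, A_gv = 4812, A_nv = 1×(401 − 3.5×35)×12 = 3342 mm²; tension to near edge: (63 − 0.5×35)×12 = 546 mm². R_n = min(0.6×450×3342, 0.6×345×4812) + 1.0×450×546 = min(902.34, 996.08) + 245.7 = 1148 kN. φR_n = 0.75 × 1148 = 861.0 kN.
Tension yield (gross): A_g = 287×12 = 3444 mm². φR_n = 0.90 × 345 × 3444 = 1069.4 kN.
Governing: min(1227.8, 1095.9, 861.0, 1069.4) = 861.0 kN → block shear.

861.0 kN (block shear governs)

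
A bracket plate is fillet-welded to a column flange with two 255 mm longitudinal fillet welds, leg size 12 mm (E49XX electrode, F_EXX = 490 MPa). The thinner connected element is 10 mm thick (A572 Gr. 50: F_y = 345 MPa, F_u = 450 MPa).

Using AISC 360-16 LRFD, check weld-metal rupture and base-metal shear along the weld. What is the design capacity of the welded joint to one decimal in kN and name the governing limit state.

954.1 kN (weld metal governs)

Weld metal: throat = 0.707×12 = 8.484 mm, L = 2×255 = 510 mm. φR_n = 0.75 × 0.6 × 490 × 8.484 × 510 = 954.1 kN.
Base metal shear (10 mm plate): yield φR_n = 1.0×0.6×345×10×510 = 1055.7 kN; rupture φR_n = 0.75×0.6×450×10×510 = 1032.8 kN; take 1032.8 kN (rupture).
Governing: min(954.1, 1032.8) = 954.1 kN → weld metal.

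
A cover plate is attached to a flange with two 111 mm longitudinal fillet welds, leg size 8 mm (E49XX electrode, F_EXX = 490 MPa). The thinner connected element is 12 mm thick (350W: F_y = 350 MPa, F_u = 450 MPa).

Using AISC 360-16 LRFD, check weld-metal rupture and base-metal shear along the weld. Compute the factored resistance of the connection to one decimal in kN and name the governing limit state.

276.9 kN (weld metal governs)

Weld metal: throat = 0.707×8 = 5.656 mm, L = 2×111 = 222 mm. φR_n = 0.75 × 0.6 × 490 × 5.656 × 222 = 276.9 kN.
Base metal shear (12 mm plate): yield φR_n = 1.0×0.6×350×12×222 = 559.4 kN; rupture φR_n = 0.75×0.6×450×12×222 = 539.5 kN; take 539.5 kN (rupture).
Governing: min(276.9, 539.5) = 276.9 kN → weld metal.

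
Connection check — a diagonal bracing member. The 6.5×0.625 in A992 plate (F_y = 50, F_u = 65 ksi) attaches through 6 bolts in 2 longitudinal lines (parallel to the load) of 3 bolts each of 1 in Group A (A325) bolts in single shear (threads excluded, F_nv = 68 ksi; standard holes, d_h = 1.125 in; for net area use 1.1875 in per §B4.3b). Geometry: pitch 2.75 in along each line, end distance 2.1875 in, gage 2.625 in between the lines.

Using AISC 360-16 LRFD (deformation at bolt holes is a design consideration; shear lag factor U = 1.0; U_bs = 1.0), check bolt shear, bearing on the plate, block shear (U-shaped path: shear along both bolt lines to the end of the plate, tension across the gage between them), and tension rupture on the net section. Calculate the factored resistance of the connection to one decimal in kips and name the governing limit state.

Bolt shear: A_b = π(1)²/4 = 0.7854 in². φR_n = 0.75 × 68 × 0.7854 × 6 × 1 = 240.3 kips.
Bearing (0.625 in plate, F_u = 65 ksi): end bolts L_c = 2.1875 − 1.125/2 = 1.625, R_n = min(1.2×1.625×0.625×65, 2.4×1×0.625×65) = 79.219 kips/bolt; interior L_c = 2.75 − 1.125 = 1.625, R_n = 79.219 kips/bolt. φR_n = 0.75 × (2×79.219 + 4×79.219) = 356.5 kips.
Block shear: shear path 2×[2.1875+2×2.75] = 2×7.6875 in, A_gv = 9.6094, A_nv = 2×(7.6875 − 2.5×1.1875)×0.625 = 5.8984 in²; tension across gage: (2.625 − 1×1.1875)×0.625 = 0.89844 in². R_n = min(0.6×65×5.8984, 0.6×50×9.6094) + 1.0×65×0.89844 = min(230.04, 288.28) + 58.399 = 288.44 kips. φR_n = 0.75 × 288.44 = 216.3 kips.
Tension rupture (net): A_n = (6.5 − 2×1.1875)×0.625 = 2.5781 in² (U = 1.0, A_e = A_n). φR_n = 0.75 × 65 × 2.5781 = 125.7 kips.
Governing: min(240.3, 356.5, 216.3, 125.7) = 125.7 kips → net-section rupture.

125.7 kips (net-section rupture governs)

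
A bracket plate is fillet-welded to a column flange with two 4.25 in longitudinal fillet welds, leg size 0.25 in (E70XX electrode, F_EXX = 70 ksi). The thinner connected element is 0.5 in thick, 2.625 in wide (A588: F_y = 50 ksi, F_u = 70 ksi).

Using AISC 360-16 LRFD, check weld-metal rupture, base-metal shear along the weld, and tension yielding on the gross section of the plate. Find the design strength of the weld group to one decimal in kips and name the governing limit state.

Weld metal: throat = 0.707×0.25 = 0.17675 in, L = 2×4.25 = 8.5 in. φR_n = 0.75 × 0.6 × 70 × 0.17675 × 8.5 = 47.3 kips.
Base metal shear (0.5 in plate): yield φR_n = 1.0×0.6×50×0.5×8.5 = 127.5 kips; rupture φR_n = 0.75×0.6×70×0.5×8.5 = 133.9 kips; take 127.5 kips (yield).
Tension yield (gross): A_g = 2.625×0.5 = 1.3125 in². φR_n = 0.90 × 50 × 1.3125 = 59.1 kips.
Governing: min(47.3, 127.5, 59.1) = 47.3 kips → weld metal.

47.3 kips (weld metal governs)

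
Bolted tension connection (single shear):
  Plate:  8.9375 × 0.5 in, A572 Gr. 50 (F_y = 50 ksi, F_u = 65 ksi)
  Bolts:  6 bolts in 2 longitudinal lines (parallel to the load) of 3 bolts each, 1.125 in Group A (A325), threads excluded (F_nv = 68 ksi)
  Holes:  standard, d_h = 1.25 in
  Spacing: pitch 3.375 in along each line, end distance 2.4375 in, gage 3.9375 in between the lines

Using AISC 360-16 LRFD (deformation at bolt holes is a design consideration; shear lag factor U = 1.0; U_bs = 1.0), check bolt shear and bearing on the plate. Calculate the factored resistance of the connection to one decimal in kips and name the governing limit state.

304.2 kips (bolt shear governs)

Bolt shear: A_b = π(1.125)²/4 = 0.99402 in². φR_n = 0.75 × 68 × 0.99402 × 6 × 1 = 304.2 kips.
Bearing (0.5 in plate, F_u = 65 ksi): end bolts L_c = 2.4375 − 1.25/2 = 1.8125, R_n = min(1.2×1.8125×0.5×65, 2.4×1.125×0.5×65) = 70.688 kips/bolt; interior L_c = 3.375 − 1.25 = 2.125, R_n = 82.875 kips/bolt. φR_n = 0.75 × (2×70.688 + 4×82.875) = 354.7 kips.
Governing: min(304.2, 354.7) = 304.2 kips → bolt shear.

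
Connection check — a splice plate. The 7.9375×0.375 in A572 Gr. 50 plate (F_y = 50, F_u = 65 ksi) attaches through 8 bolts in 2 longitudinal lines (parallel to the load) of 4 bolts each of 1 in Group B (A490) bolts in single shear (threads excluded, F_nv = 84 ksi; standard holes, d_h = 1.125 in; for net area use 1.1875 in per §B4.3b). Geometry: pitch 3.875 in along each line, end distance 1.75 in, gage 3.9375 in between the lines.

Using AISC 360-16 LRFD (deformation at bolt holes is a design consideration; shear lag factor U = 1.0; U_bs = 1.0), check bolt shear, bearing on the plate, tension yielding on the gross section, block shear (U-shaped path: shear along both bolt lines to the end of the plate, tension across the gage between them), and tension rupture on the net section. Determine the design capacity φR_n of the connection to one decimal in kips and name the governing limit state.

101.7 kips (net-section rupture governs)

Bolt shear: A_b = π(1)²/4 = 0.7854 in². φR_n = 0.75 × 84 × 0.7854 × 8 × 1 = 395.8 kips.
Bearing (0.375 in plate, F_u = 65 ksi): end bolts L_c = 1.75 − 1.125/2 = 1.1875, R_n = min(1.2×1.1875×0.375×65, 2.4×1×0.375×65) = 34.734 kips/bolt; interior L_c = 3.875 − 1.125 = 2.75, R_n = 58.5 kips/bolt. φR_n = 0.75 × (2×34.734 + 6×58.5) = 315.4 kips.
Tension yield (gross): A_g = 7.9375×0.375 = 2.9766 in². φR_n = 0.90 × 50 × 2.9766 = 133.9 kips.
Block shear: shear path 2×[1.75+3×3.875] = 2×13.375 in, A_gv = 10.031, A_nv = 2×(13.375 − 3.5×1.1875)×0.375 = 6.9141 in²; tension across gage: (3.9375 − 1×1.1875)×0.375 = 1.0313 in². R_n = min(0.6×65×6.9141, 0.6×50×10.031) + 1.0×65×1.0313 = min(269.65, 300.93) + 67.035 = 336.69 kips. φR_n = 0.75 × 336.69 = 252.5 kips.
Tension rupture (net): A_n = (7.9375 − 2×1.1875)×0.375 = 2.0859 in² (U = 1.0, A_e = A_n). φR_n = 0.75 × 65 × 2.0859 = 101.7 kips.
Governing: min(395.8, 315.4, 133.9, 252.5, 101.7) = 101.7 kips → net-section rupture.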